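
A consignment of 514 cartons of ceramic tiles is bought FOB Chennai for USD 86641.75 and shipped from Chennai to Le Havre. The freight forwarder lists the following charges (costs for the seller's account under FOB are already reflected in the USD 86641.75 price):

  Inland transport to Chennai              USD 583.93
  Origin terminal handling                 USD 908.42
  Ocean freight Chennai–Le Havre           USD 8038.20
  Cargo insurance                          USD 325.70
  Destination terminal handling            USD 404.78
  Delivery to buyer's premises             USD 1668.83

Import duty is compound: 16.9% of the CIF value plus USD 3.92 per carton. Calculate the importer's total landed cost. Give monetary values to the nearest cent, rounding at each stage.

Total landed cost: USD 115150.09

FOB: the seller bears costs until goods are on board at the origin port; the buyer bears freight, insurance and all costs thereafter.
Already in the invoice (seller's account under FOB): inland to port, origin terminal — exclude.
CIF value = FOB price + freight + insurance = 86641.75 + 8038.20 + 325.70 = 95005.65
Ad valorem component: 95005.65 × 16.9% = 16055.95
Specific component: 514 × 3.92 = 2014.88
Import duty = 16055.95 + 2014.88 = 18070.83
Buyer bears: freight 8038.20 + insurance 325.70 + destination terminal 404.78 + delivery 1668.83 + duty 18070.83 = 28508.34
Landed cost = invoice 86641.75 + 28508.34 = 115150.09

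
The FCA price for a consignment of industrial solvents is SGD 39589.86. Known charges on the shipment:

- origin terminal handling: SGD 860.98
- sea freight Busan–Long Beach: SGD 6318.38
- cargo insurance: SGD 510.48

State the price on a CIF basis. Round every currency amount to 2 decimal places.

From FCA to CIF, the seller additionally bears: origin terminal, freight, insurance.
CIF price = 39589.86 + 860.98 + 6318.38 + 510.48 = 47279.70

CIF price: SGD 47279.70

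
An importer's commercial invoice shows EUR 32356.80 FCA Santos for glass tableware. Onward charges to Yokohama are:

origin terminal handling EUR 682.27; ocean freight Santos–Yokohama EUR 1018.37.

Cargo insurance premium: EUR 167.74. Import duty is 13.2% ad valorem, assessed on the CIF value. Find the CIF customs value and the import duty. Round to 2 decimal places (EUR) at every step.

CIF value: EUR 34225.18; import duty: EUR 4517.72

CIF = FCA price + pre-shipment costs + freight + insurance
CIF = 32356.80 + 682.27 + 1018.37 + 167.74 = 34225.18
Import duty = 34225.18 × 13.2% = 4517.72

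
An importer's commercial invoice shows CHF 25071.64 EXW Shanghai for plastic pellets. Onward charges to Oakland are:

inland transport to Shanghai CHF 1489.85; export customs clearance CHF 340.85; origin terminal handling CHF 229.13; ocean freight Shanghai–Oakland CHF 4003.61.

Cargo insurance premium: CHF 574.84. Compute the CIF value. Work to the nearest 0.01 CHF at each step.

CIF = EXW price + pre-shipment costs + freight + insurance
CIF = 25071.64 + 1489.85 + 340.85 + 229.13 + 4003.61 + 574.84 = 31709.92

CIF value: CHF 31709.92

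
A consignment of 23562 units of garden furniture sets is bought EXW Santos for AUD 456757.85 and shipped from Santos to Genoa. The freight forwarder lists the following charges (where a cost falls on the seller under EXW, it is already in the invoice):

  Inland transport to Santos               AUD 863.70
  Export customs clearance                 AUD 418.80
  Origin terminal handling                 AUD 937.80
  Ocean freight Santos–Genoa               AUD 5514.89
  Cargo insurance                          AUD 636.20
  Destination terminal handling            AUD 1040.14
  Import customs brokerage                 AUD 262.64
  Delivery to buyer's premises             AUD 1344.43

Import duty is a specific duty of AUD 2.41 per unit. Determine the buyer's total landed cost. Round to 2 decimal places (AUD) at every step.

Total landed cost: AUD 524560.87

EXW: the seller makes goods available at their premises; the buyer bears all onward costs.
CIF value = EXW price + inland to port + export clearance + origin terminal + freight + insurance = 456757.85 + 863.70 + 418.80 + 937.80 + 5514.89 + 636.20 = 465129.24
Import duty = 23562 × 2.41 = 56784.42
Buyer bears: inland to port 863.70 + export clearance 418.80 + origin terminal 937.80 + freight 5514.89 + insurance 636.20 + destination terminal 1040.14 + brokerage 262.64 + delivery 1344.43 + duty 56784.42 = 67803.02
Landed cost = invoice 456757.85 + 67803.02 = 524560.87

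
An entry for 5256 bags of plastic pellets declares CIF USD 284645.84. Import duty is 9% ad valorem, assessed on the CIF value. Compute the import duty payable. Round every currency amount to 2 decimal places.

Import duty: USD 25618.13

Import duty = 284645.84 × 9% = 25618.13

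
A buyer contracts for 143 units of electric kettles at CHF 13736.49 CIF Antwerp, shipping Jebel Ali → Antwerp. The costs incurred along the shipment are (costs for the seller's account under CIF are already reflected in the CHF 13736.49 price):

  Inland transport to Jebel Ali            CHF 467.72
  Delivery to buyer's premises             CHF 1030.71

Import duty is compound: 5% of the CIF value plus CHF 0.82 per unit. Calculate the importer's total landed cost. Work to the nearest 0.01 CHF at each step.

CIF: the seller pays costs through ocean freight and marine insurance to the destination port.
Already in the invoice (seller's account under CIF): inland to port — exclude.
The CIF price already equals the CIF value: 13736.49
Ad valorem component: 13736.49 × 5% = 686.82
Specific component: 143 × 0.82 = 117.26
Import duty = 686.82 + 117.26 = 804.08
Buyer bears: delivery 1030.71 + duty 804.08 = 1834.79
Landed cost = invoice 13736.49 + 1834.79 = 15571.28

Total landed cost: CHF 15571.28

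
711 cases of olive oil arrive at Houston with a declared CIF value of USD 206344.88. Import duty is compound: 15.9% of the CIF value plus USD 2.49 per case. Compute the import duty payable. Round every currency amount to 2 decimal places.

Ad valorem component: 206344.88 × 15.9% = 32808.84
Specific component: 711 × 2.49 = 1770.39
Import duty = 32808.84 + 1770.39 = 34579.23

Import duty: USD 34579.23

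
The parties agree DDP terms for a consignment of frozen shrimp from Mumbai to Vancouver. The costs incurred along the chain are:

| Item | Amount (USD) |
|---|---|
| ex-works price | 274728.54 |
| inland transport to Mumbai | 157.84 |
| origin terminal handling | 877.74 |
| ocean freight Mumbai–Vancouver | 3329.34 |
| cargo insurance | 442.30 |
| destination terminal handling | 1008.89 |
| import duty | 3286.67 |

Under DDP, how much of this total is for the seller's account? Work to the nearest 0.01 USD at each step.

DDP: the seller bears all costs including import duty.
Seller's account: goods 274728.54 + inland to port 157.84 + origin terminal 877.74 + freight 3329.34 + insurance 442.30 + destination terminal 1008.89 + duty 3286.67 = 283831.32
Buyer's account: 0.00

Seller's account: USD 283831.32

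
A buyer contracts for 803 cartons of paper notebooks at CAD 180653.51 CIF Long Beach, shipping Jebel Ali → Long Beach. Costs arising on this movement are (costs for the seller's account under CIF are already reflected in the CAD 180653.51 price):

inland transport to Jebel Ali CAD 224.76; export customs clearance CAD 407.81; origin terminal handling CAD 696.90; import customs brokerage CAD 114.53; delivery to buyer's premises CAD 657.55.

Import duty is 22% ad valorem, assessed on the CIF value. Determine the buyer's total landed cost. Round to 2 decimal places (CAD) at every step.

CIF: the seller pays costs through ocean freight and marine insurance to the destination port.
Already in the invoice (seller's account under CIF): inland to port, export clearance, origin terminal — exclude.
The CIF price already equals the CIF value: 180653.51
Import duty = 180653.51 × 22% = 39743.77
Buyer bears: brokerage 114.53 + delivery 657.55 + duty 39743.77 = 40515.85
Landed cost = invoice 180653.51 + 40515.85 = 221169.36

Total landed cost: CAD 221169.36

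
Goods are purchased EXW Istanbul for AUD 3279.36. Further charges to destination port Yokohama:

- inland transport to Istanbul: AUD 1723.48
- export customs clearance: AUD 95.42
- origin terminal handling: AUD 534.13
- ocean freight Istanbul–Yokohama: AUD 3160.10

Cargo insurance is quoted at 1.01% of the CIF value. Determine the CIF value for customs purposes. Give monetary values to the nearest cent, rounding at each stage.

Let C be the CIF value. C = EXW price + pre-shipment costs + freight + 1.01% × C
C − 1.01% × C = 3279.36 + 1723.48 + 95.42 + 534.13 + 3160.10
0.9899 × C = 8792.49
C = 8792.49 / 0.9899 = 8882.20
Insurance premium = 1.01% × 8882.20 = 89.71

CIF value: AUD 8882.20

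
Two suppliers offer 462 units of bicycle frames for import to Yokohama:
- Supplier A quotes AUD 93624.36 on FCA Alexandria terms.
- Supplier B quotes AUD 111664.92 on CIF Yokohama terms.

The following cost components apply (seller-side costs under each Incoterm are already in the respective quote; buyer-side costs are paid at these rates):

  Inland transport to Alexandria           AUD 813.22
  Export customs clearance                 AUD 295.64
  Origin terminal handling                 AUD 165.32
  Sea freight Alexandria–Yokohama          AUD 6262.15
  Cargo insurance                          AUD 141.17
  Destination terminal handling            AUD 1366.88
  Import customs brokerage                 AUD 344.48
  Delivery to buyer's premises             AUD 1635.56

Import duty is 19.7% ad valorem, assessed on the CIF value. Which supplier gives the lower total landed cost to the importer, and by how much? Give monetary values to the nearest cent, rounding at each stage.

Supplier A is cheaper by AUD 13731.89

Supplier A (FCA):
CIF value = FCA price + origin terminal + freight + insurance = 93624.36 + 165.32 + 6262.15 + 141.17 = 100193.00
Import duty = 100193.00 × 19.7% = 19738.02
Buyer bears (A): 165.32 + 6262.15 + 141.17 + 1366.88 + 344.48 + 1635.56 = 9915.56
Landed cost (A) = invoice 93624.36 + 9915.56 + duty 19738.02 = 123277.94
Supplier B (CIF):
The CIF price already equals the CIF value: 111664.92
Import duty = 111664.92 × 19.7% = 21997.99
Buyer bears (B): 1366.88 + 344.48 + 1635.56 = 3346.92
Landed cost (B) = invoice 111664.92 + 3346.92 + duty 21997.99 = 137009.83
Difference = |123277.94 − 137009.83| = 13731.89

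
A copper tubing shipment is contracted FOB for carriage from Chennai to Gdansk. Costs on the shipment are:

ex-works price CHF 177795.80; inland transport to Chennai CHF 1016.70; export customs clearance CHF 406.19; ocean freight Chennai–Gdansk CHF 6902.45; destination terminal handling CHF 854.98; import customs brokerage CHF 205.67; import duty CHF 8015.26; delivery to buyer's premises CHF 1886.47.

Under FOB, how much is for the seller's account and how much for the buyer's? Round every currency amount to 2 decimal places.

Seller: CHF 179218.69; buyer: CHF 17864.83

FOB: the seller bears costs until goods are on board at the origin port; the buyer bears freight, insurance and all costs thereafter.
Seller's account: goods 177795.80 + inland to port 1016.70 + export clearance 406.19 = 179218.69
Buyer's account: freight 6902.45 + destination terminal 854.98 + brokerage 205.67 + duty 8015.26 + delivery 1886.47 = 17864.83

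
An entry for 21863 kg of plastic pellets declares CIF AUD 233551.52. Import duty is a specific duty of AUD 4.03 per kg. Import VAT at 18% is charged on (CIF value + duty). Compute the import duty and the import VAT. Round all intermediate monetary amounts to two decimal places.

Import duty: AUD 88107.89; import VAT: AUD 57898.69

Import duty = 21863 × 4.03 = 88107.89
VAT base = CIF + duty = 233551.52 + 88107.89 = 321659.41
Import VAT = 321659.41 × 18% = 57898.69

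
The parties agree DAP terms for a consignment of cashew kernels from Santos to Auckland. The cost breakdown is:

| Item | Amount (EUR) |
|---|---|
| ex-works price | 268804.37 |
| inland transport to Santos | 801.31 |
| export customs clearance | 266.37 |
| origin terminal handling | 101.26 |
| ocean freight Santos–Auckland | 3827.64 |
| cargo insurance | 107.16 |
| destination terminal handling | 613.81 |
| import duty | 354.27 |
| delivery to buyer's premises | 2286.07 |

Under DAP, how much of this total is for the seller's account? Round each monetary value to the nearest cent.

DAP: the seller bears all costs to the named destination except import duty and clearance.
Seller's account: goods 268804.37 + inland to port 801.31 + export clearance 266.37 + origin terminal 101.26 + freight 3827.64 + insurance 107.16 + destination terminal 613.81 + delivery 2286.07 = 276807.99
Buyer's account: duty 354.27 = 354.27

Seller's account: EUR 276807.99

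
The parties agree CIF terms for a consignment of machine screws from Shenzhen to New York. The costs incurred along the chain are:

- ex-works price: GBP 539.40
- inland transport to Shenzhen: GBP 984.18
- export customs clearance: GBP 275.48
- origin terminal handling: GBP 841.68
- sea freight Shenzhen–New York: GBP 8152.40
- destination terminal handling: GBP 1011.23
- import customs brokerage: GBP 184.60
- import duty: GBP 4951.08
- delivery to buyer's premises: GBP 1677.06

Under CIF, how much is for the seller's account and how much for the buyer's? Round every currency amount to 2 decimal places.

Seller: GBP 10793.14; buyer: GBP 7823.97

CIF: the seller pays costs through ocean freight and marine insurance to the destination port.
Seller's account: goods 539.40 + inland to port 984.18 + export clearance 275.48 + origin terminal 841.68 + freight 8152.40 = 10793.14
Buyer's account: destination terminal 1011.23 + brokerage 184.60 + duty 4951.08 + delivery 1677.06 = 7823.97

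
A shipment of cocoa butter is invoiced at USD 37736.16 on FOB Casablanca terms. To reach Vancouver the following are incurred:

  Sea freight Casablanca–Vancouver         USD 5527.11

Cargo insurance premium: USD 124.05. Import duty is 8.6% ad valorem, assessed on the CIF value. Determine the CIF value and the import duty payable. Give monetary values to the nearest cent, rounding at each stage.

CIF = FOB price + freight + insurance
CIF = 37736.16 + 5527.11 + 124.05 = 43387.32
Import duty = 43387.32 × 8.6% = 3731.31

CIF value: USD 43387.32; import duty: USD 3731.31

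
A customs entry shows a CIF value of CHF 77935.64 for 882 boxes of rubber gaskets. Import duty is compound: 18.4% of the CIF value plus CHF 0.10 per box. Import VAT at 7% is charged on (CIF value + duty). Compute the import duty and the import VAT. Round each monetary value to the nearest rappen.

Import duty: CHF 14428.36; import VAT: CHF 6465.48

Ad valorem component: 77935.64 × 18.4% = 14340.16
Specific component: 882 × 0.10 = 88.20
Import duty = 14340.16 + 88.20 = 14428.36
VAT base = CIF + duty = 77935.64 + 14428.36 = 92364.00
Import VAT = 92364.00 × 7% = 6465.48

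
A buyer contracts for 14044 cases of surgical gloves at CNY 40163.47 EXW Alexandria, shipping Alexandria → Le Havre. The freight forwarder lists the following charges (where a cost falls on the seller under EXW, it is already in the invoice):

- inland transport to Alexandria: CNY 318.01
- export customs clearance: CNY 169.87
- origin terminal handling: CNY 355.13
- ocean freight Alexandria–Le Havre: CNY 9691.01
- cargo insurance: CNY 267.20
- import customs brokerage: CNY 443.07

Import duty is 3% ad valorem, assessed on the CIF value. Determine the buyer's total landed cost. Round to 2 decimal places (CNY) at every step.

Total landed cost: CNY 52936.70

EXW: the seller makes goods available at their premises; the buyer bears all onward costs.
CIF value = EXW price + inland to port + export clearance + origin terminal + freight + insurance = 40163.47 + 318.01 + 169.87 + 355.13 + 9691.01 + 267.20 = 50964.69
Import duty = 50964.69 × 3% = 1528.94
Buyer bears: inland to port 318.01 + export clearance 169.87 + origin terminal 355.13 + freight 9691.01 + insurance 267.20 + brokerage 443.07 + duty 1528.94 = 12773.23
Landed cost = invoice 40163.47 + 12773.23 = 52936.70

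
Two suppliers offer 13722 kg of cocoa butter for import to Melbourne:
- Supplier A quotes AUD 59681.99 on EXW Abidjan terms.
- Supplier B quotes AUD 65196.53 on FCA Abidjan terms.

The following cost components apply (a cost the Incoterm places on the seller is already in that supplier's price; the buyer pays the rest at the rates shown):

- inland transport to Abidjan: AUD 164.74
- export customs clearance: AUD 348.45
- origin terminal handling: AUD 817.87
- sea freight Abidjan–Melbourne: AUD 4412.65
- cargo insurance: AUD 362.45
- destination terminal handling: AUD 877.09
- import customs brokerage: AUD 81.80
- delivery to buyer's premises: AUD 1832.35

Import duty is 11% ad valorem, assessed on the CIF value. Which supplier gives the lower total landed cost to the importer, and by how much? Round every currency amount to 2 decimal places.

Supplier A (EXW):
CIF value = EXW price + inland to port + export clearance + origin terminal + freight + insurance = 59681.99 + 164.74 + 348.45 + 817.87 + 4412.65 + 362.45 = 65788.15
Import duty = 65788.15 × 11% = 7236.70
Buyer bears (A): 164.74 + 348.45 + 817.87 + 4412.65 + 362.45 + 877.09 + 81.80 + 1832.35 = 8897.40
Landed cost (A) = invoice 59681.99 + 8897.40 + duty 7236.70 = 75816.09
Supplier B (FCA):
CIF value = FCA price + origin terminal + freight + insurance = 65196.53 + 817.87 + 4412.65 + 362.45 = 70789.50
Import duty = 70789.50 × 11% = 7786.85
Buyer bears (B): 817.87 + 4412.65 + 362.45 + 877.09 + 81.80 + 1832.35 = 8384.21
Landed cost (B) = invoice 65196.53 + 8384.21 + duty 7786.85 = 81367.59
Difference = |75816.09 − 81367.59| = 5551.50

Supplier A is cheaper by AUD 5551.50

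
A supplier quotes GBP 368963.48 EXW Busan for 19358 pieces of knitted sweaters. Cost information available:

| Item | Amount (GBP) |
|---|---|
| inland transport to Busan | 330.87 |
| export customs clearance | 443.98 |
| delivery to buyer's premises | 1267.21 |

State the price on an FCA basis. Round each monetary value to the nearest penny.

FCA price: GBP 369738.33

Not relevant to the conversion: delivery — on the buyer under both terms; not part of either seller's price.
From EXW to FCA, the seller additionally bears: inland to port, export clearance.
FCA price = 368963.48 + 330.87 + 443.98 = 369738.33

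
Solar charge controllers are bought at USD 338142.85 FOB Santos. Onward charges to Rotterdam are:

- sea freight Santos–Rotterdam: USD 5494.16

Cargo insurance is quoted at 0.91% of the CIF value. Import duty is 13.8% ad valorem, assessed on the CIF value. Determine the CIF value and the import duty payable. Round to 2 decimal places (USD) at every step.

Let C be the CIF value. C = FOB price + freight + 0.91% × C
C − 0.91% × C = 338142.85 + 5494.16
0.9909 × C = 343637.01
C = 343637.01 / 0.9909 = 346792.82
Insurance premium = 0.91% × 346792.82 = 3155.81
Import duty = 346792.82 × 13.8% = 47857.41

CIF value: USD 346792.82; import duty: USD 47857.41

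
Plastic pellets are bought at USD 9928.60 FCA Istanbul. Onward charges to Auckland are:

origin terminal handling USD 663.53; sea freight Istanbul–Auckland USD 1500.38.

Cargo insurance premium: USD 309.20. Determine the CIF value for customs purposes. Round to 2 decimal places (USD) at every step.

CIF value: USD 12401.71

CIF = FCA price + pre-shipment costs + freight + insurance
CIF = 9928.60 + 663.53 + 1500.38 + 309.20 = 12401.71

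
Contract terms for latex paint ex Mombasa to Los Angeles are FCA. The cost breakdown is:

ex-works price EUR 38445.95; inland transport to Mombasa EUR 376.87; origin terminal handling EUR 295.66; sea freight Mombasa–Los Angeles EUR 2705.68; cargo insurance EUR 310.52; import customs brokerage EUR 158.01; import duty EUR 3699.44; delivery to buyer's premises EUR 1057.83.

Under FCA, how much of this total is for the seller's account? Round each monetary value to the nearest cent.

Seller's account: EUR 38822.82

FCA: the seller delivers export-cleared goods to the carrier; the buyer bears costs from that point.
Seller's account: goods 38445.95 + inland to port 376.87 = 38822.82
Buyer's account: origin terminal 295.66 + freight 2705.68 + insurance 310.52 + brokerage 158.01 + duty 3699.44 + delivery 1057.83 = 8227.14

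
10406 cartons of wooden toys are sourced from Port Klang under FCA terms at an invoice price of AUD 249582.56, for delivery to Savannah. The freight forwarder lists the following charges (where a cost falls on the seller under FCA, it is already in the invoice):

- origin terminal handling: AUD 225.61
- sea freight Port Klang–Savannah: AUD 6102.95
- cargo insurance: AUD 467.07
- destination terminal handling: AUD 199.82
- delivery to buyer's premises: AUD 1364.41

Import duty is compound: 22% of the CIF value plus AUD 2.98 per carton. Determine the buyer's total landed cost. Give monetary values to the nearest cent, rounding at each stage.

Total landed cost: AUD 345355.50

FCA: the seller delivers export-cleared goods to the carrier; the buyer bears costs from that point.
CIF value = FCA price + origin terminal + freight + insurance = 249582.56 + 225.61 + 6102.95 + 467.07 = 256378.19
Ad valorem component: 256378.19 × 22% = 56403.20
Specific component: 10406 × 2.98 = 31009.88
Import duty = 56403.20 + 31009.88 = 87413.08
Buyer bears: origin terminal 225.61 + freight 6102.95 + insurance 467.07 + destination terminal 199.82 + delivery 1364.41 + duty 87413.08 = 95772.94
Landed cost = invoice 249582.56 + 95772.94 = 345355.50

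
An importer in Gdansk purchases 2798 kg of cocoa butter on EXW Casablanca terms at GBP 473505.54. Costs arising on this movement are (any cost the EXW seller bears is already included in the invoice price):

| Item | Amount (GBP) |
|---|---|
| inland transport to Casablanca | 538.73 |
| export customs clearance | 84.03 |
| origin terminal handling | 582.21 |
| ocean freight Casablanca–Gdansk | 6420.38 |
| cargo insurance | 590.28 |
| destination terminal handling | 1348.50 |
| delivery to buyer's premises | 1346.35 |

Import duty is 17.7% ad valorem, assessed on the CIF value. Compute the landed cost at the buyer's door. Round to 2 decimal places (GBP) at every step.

Total landed cost: GBP 569680.67

EXW: the seller makes goods available at their premises; the buyer bears all onward costs.
CIF value = EXW price + inland to port + export clearance + origin terminal + freight + insurance = 473505.54 + 538.73 + 84.03 + 582.21 + 6420.38 + 590.28 = 481721.17
Import duty = 481721.17 × 17.7% = 85264.65
Buyer bears: inland to port 538.73 + export clearance 84.03 + origin terminal 582.21 + freight 6420.38 + insurance 590.28 + destination terminal 1348.50 + delivery 1346.35 + duty 85264.65 = 96175.13
Landed cost = invoice 473505.54 + 96175.13 = 569680.67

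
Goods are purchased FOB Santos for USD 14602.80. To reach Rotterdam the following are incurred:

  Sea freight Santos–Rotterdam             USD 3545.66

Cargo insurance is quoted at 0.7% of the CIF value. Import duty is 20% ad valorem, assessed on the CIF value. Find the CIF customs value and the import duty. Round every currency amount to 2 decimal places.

Let C be the CIF value. C = FOB price + freight + 0.7% × C
C − 0.7% × C = 14602.80 + 3545.66
0.993 × C = 18148.46
C = 18148.46 / 0.993 = 18276.39
Insurance premium = 0.7% × 18276.39 = 127.93
Import duty = 18276.39 × 20% = 3655.28

CIF value: USD 18276.39; import duty: USD 3655.28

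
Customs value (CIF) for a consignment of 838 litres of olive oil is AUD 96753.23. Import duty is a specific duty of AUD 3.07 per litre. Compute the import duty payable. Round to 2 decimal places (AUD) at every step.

Import duty: AUD 2572.66

Import duty = 838 × 3.07 = 2572.66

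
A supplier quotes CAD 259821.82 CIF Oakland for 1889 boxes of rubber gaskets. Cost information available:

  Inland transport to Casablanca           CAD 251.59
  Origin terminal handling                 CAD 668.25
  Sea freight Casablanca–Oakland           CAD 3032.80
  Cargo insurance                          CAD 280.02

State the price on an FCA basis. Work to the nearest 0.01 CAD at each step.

Not relevant to the conversion: inland to port — on the seller under both CIF and FCA; already in the CIF price and stays in the FCA price.
From CIF to FCA, the seller no longer bears: origin terminal, freight, insurance.
FCA price = 259821.82 − 668.25 − 3032.80 − 280.02 = 255840.75

FCA price: CAD 255840.75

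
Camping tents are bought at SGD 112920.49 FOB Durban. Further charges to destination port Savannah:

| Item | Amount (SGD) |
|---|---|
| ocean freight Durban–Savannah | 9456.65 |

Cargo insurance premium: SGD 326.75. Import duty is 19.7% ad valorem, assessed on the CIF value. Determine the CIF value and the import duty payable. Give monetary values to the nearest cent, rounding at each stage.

CIF value: SGD 122703.89; import duty: SGD 24172.67

CIF = FOB price + freight + insurance
CIF = 112920.49 + 9456.65 + 326.75 = 122703.89
Import duty = 122703.89 × 19.7% = 24172.67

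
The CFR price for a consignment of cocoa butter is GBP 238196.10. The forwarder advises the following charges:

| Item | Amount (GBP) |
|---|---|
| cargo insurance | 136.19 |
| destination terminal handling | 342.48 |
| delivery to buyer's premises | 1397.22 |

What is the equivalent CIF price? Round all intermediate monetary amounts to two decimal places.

CIF price: GBP 238332.29

Not relevant to the conversion: destination terminal, delivery — on the buyer under both terms; not part of either seller's price.
From CFR to CIF, the seller additionally bears: insurance.
CIF price = 238196.10 + 136.19 = 238332.29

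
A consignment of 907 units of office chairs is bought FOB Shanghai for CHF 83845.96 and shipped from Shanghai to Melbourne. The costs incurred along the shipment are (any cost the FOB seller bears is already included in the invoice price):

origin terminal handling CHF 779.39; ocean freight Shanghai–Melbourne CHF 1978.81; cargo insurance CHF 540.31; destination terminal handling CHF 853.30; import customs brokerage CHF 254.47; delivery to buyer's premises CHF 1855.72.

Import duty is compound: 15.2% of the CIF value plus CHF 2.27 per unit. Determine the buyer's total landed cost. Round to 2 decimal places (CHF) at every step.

Total landed cost: CHF 104514.95

FOB: the seller bears costs until goods are on board at the origin port; the buyer bears freight, insurance and all costs thereafter.
Already in the invoice (seller's account under FOB): origin terminal — exclude.
CIF value = FOB price + freight + insurance = 83845.96 + 1978.81 + 540.31 = 86365.08
Ad valorem component: 86365.08 × 15.2% = 13127.49
Specific component: 907 × 2.27 = 2058.89
Import duty = 13127.49 + 2058.89 = 15186.38
Buyer bears: freight 1978.81 + insurance 540.31 + destination terminal 853.30 + brokerage 254.47 + delivery 1855.72 + duty 15186.38 = 20668.99
Landed cost = invoice 83845.96 + 20668.99 = 104514.95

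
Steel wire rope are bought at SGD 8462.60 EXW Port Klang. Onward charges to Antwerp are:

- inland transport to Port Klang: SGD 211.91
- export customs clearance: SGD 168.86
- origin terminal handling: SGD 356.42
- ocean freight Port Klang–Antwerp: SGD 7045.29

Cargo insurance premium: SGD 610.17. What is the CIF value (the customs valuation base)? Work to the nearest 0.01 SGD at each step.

CIF = EXW price + pre-shipment costs + freight + insurance
CIF = 8462.60 + 211.91 + 168.86 + 356.42 + 7045.29 + 610.17 = 16855.25

CIF value: SGD 16855.25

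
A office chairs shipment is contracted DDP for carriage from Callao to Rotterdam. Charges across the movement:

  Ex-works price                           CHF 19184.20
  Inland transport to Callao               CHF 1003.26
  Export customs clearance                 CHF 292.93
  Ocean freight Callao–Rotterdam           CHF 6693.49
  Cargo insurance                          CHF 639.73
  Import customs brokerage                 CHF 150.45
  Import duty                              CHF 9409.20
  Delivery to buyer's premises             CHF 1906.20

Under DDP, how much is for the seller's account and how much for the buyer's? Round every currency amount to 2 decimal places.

DDP: the seller bears all costs including import duty.
Seller's account: goods 19184.20 + inland to port 1003.26 + export clearance 292.93 + freight 6693.49 + insurance 639.73 + brokerage 150.45 + duty 9409.20 + delivery 1906.20 = 39279.46
Buyer's account: 0.00

Seller: CHF 39279.46; buyer: CHF 0.00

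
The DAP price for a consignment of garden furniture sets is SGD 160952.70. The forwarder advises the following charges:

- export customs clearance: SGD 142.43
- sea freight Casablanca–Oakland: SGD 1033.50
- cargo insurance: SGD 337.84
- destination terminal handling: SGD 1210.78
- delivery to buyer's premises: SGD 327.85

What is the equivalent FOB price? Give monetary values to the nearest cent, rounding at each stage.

Not relevant to the conversion: export clearance — on the seller under both DAP and FOB; already in the DAP price and stays in the FOB price.
From DAP to FOB, the seller no longer bears: freight, insurance, destination terminal, delivery.
FOB price = 160952.70 − 1033.50 − 337.84 − 1210.78 − 327.85 = 158042.73

FOB price: SGD 158042.73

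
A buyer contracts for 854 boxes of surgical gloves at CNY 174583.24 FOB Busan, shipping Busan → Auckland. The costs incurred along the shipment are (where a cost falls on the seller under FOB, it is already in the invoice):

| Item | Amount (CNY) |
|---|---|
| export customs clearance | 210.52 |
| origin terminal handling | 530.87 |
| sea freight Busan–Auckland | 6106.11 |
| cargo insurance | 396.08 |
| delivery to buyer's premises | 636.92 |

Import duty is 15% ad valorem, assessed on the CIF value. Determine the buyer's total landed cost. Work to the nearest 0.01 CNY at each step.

FOB: the seller bears costs until goods are on board at the origin port; the buyer bears freight, insurance and all costs thereafter.
Already in the invoice (seller's account under FOB): export clearance, origin terminal — exclude.
CIF value = FOB price + freight + insurance = 174583.24 + 6106.11 + 396.08 = 181085.43
Import duty = 181085.43 × 15% = 27162.81
Buyer bears: freight 6106.11 + insurance 396.08 + delivery 636.92 + duty 27162.81 = 34301.92
Landed cost = invoice 174583.24 + 34301.92 = 208885.16

Total landed cost: CNY 208885.16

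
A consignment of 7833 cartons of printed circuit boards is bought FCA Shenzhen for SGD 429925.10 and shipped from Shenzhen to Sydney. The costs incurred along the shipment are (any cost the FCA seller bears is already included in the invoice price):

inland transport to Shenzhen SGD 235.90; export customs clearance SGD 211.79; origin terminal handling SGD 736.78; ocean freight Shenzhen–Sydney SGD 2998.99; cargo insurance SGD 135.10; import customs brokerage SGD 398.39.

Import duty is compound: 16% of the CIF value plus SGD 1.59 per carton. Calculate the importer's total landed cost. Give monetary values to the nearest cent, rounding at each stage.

Total landed cost: SGD 516056.19

FCA: the seller delivers export-cleared goods to the carrier; the buyer bears costs from that point.
Already in the invoice (seller's account under FCA): inland to port, export clearance — exclude.
CIF value = FCA price + origin terminal + freight + insurance = 429925.10 + 736.78 + 2998.99 + 135.10 = 433795.97
Ad valorem component: 433795.97 × 16% = 69407.36
Specific component: 7833 × 1.59 = 12454.47
Import duty = 69407.36 + 12454.47 = 81861.83
Buyer bears: origin terminal 736.78 + freight 2998.99 + insurance 135.10 + brokerage 398.39 + duty 81861.83 = 86131.09
Landed cost = invoice 429925.10 + 86131.09 = 516056.19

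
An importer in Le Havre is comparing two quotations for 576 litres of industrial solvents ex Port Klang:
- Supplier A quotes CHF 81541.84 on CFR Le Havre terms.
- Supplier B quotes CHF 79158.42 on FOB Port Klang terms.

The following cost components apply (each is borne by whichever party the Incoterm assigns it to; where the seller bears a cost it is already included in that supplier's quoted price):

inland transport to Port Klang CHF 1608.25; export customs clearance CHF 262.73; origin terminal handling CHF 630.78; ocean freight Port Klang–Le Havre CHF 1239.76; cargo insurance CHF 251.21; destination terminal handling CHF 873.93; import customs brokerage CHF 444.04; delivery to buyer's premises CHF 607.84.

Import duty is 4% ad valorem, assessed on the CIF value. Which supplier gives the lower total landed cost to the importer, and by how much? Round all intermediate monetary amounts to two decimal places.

Supplier B is cheaper by CHF 1189.40

Supplier A (CFR):
CIF value = CFR price + insurance = 81541.84 + 251.21 = 81793.05
Import duty = 81793.05 × 4% = 3271.72
Buyer bears (A): 251.21 + 873.93 + 444.04 + 607.84 = 2177.02
Landed cost (A) = invoice 81541.84 + 2177.02 + duty 3271.72 = 86990.58
Supplier B (FOB):
CIF value = FOB price + freight + insurance = 79158.42 + 1239.76 + 251.21 = 80649.39
Import duty = 80649.39 × 4% = 3225.98
Buyer bears (B): 1239.76 + 251.21 + 873.93 + 444.04 + 607.84 = 3416.78
Landed cost (B) = invoice 79158.42 + 3416.78 + duty 3225.98 = 85801.18
Difference = |86990.58 − 85801.18| = 1189.40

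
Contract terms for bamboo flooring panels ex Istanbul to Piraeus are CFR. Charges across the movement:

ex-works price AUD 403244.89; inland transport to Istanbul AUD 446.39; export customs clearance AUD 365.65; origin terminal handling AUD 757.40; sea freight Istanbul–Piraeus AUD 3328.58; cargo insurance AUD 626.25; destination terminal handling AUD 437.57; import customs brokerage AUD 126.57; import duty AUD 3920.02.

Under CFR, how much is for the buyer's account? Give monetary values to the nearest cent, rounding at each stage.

CFR: the seller pays costs through ocean freight to the destination port, but not insurance.
Seller's account: goods 403244.89 + inland to port 446.39 + export clearance 365.65 + origin terminal 757.40 + freight 3328.58 = 408142.91
Buyer's account: insurance 626.25 + destination terminal 437.57 + brokerage 126.57 + duty 3920.02 = 5110.41

Buyer's account: AUD 5110.41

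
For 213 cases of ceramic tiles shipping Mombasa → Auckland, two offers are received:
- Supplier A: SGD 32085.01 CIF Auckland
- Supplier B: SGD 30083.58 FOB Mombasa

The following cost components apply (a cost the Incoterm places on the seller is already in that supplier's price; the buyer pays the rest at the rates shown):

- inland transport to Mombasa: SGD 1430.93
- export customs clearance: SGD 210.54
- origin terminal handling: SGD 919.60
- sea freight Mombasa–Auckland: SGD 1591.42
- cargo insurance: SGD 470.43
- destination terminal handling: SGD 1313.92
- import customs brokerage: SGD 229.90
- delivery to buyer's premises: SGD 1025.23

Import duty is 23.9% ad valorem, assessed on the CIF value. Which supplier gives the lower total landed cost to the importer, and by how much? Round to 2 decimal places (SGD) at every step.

Supplier A is cheaper by SGD 74.86

Supplier A (CIF):
The CIF price already equals the CIF value: 32085.01
Import duty = 32085.01 × 23.9% = 7668.32
Buyer bears (A): 1313.92 + 229.90 + 1025.23 = 2569.05
Landed cost (A) = invoice 32085.01 + 2569.05 + duty 7668.32 = 42322.38
Supplier B (FOB):
CIF value = FOB price + freight + insurance = 30083.58 + 1591.42 + 470.43 = 32145.43
Import duty = 32145.43 × 23.9% = 7682.76
Buyer bears (B): 1591.42 + 470.43 + 1313.92 + 229.90 + 1025.23 = 4630.90
Landed cost (B) = invoice 30083.58 + 4630.90 + duty 7682.76 = 42397.24
Difference = |42322.38 − 42397.24| = 74.86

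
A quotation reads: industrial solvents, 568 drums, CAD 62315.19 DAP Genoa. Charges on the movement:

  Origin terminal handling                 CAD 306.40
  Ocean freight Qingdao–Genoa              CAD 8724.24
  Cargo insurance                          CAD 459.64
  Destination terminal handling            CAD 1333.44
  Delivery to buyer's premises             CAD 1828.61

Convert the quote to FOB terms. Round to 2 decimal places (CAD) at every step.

Not relevant to the conversion: origin terminal — on the seller under both DAP and FOB; already in the DAP price and stays in the FOB price.
From DAP to FOB, the seller no longer bears: freight, insurance, destination terminal, delivery.
FOB price = 62315.19 − 8724.24 − 459.64 − 1333.44 − 1828.61 = 49969.26

FOB price: CAD 49969.26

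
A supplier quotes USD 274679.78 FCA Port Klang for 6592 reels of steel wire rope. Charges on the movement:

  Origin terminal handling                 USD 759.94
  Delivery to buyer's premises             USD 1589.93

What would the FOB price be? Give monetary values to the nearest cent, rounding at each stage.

FOB price: USD 275439.72

Not relevant to the conversion: delivery — on the buyer under both terms; not part of either seller's price.
From FCA to FOB, the seller additionally bears: origin terminal.
FOB price = 274679.78 + 759.94 = 275439.72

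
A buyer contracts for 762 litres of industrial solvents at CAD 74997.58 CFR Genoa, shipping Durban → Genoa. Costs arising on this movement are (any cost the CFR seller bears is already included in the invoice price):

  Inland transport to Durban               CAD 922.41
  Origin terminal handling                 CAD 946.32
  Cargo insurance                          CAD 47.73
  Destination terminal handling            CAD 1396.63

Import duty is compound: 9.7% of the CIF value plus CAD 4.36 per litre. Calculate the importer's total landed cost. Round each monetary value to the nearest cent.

Total landed cost: CAD 87043.66

CFR: the seller pays costs through ocean freight to the destination port, but not insurance.
Already in the invoice (seller's account under CFR): inland to port, origin terminal — exclude.
CIF value = CFR price + insurance = 74997.58 + 47.73 = 75045.31
Ad valorem component: 75045.31 × 9.7% = 7279.40
Specific component: 762 × 4.36 = 3322.32
Import duty = 7279.40 + 3322.32 = 10601.72
Buyer bears: insurance 47.73 + destination terminal 1396.63 + duty 10601.72 = 12046.08
Landed cost = invoice 74997.58 + 12046.08 = 87043.66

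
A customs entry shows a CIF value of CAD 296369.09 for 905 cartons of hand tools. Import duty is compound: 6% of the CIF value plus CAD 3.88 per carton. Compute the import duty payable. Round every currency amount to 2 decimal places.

Ad valorem component: 296369.09 × 6% = 17782.15
Specific component: 905 × 3.88 = 3511.40
Import duty = 17782.15 + 3511.40 = 21293.55

Import duty: CAD 21293.55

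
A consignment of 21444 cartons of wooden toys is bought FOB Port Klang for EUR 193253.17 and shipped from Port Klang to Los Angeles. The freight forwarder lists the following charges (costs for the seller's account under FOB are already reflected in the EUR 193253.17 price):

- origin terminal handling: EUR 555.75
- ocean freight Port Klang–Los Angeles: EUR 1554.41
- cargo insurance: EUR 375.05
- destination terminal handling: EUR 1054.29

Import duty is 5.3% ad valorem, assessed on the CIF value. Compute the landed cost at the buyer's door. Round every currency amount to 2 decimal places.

Total landed cost: EUR 206581.60

FOB: the seller bears costs until goods are on board at the origin port; the buyer bears freight, insurance and all costs thereafter.
Already in the invoice (seller's account under FOB): origin terminal — exclude.
CIF value = FOB price + freight + insurance = 193253.17 + 1554.41 + 375.05 = 195182.63
Import duty = 195182.63 × 5.3% = 10344.68
Buyer bears: freight 1554.41 + insurance 375.05 + destination terminal 1054.29 + duty 10344.68 = 13328.43
Landed cost = invoice 193253.17 + 13328.43 = 206581.60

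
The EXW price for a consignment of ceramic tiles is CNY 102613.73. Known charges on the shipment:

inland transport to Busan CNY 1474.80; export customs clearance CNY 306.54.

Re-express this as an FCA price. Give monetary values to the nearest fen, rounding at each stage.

FCA price: CNY 104395.07

From EXW to FCA, the seller additionally bears: inland to port, export clearance.
FCA price = 102613.73 + 1474.80 + 306.54 = 104395.07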